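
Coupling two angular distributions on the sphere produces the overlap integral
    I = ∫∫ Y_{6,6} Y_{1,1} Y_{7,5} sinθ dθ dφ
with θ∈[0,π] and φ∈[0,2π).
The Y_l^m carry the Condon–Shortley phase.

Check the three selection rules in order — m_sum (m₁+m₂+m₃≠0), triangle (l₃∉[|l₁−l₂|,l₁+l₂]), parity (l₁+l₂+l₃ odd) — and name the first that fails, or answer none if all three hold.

Σmᵢ = 12  ✗
l₃∈[|l₁−l₂|,l₁+l₂]=[5,7], have l₃=7
Σlᵢ = 14 ⇒ even

m_sum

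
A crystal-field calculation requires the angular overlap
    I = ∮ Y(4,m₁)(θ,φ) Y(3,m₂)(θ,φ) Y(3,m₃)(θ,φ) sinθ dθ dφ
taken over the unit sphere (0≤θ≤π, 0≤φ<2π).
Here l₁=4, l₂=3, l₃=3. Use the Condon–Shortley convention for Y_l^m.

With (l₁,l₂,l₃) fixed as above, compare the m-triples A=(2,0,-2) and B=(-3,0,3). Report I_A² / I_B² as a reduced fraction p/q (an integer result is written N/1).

1/21

Shared (l₁,l₂,l₃)=(4,3,3): N and (l;000)² cancel in I_A²/I_B².
A: Δ = 4!·4!·2!/11! = 1/34650; Racah Σ t=1..2: t=1:−1/72 t=2:+1/96 = -1/288; ⇒ 3j(4 3 3; 2 0 -2)² = 1/462, sgn +1
B: Δ = 4!·4!·2!/11! = 1/34650; Racah Σ t=3..3: t=3:−1/288 = -1/288; ⇒ 3j(4 3 3; -3 0 3)² = 1/22, sgn -1
I_A²/I_B² = (1/462)/(1/22) = 1/21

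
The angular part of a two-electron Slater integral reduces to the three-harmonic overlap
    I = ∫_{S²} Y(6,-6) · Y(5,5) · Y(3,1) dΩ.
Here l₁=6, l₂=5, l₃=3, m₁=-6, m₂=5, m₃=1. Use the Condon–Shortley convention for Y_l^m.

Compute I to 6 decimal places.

-0.207001

Checks pass: Σm=0; 14 even; l₃=3∈[1,11].
(2·6+1)(2·5+1)(2·3+1) = 1001
Δ: 8! 4! 2! / 15! → 1/675675
sum: t=3:−1/8640 t=4:+1/2304 t=5:−1/8640 = 7/34560
3j²(6 5 3; 0 0 0) = Δ·Π!·Σ² = 7/429  (sign -1)
sum: t=8:+1/1935360 = 1/1935360
3j²(6 5 3; -6 5 1) = Δ·Π!·Σ² = 3/91  (sign +1)
combine: 4πI² = 1001·7/429·3/91 = 7/13
take √, sign -1: I = -0.20700098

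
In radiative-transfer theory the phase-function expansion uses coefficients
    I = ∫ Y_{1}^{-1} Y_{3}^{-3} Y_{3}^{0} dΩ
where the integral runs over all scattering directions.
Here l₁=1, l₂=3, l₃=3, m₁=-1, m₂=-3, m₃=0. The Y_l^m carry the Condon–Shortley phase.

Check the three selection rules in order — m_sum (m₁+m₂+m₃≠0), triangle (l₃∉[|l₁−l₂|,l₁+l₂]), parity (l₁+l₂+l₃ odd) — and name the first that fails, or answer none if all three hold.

Σmᵢ = -4  ✗
l₃∈[|l₁−l₂|,l₁+l₂]=[2,4], have l₃=3
Σlᵢ = 7 ⇒ odd

m_sum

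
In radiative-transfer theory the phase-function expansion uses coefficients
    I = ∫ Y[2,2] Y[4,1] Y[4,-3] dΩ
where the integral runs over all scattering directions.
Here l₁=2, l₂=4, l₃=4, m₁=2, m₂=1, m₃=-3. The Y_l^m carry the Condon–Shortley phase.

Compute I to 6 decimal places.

0.159270

Checks pass: Σm=0; 10 even; l₃=4∈[2,6].
(2·2+1)(2·4+1)(2·4+1) = 405
Δ: 2! 2! 6! / 11! → 1/13860
sum: t=0:+1/192 t=1:−1/36 t=2:+1/192 = -5/288
3j²(2 4 4; 0 0 0) = Δ·Π!·Σ² = 20/693  (sign -1)
sum: t=0:+1/480 = 1/480
3j²(2 4 4; 2 1 -3) = Δ·Π!·Σ² = 3/110  (sign -1)
combine: 4πI² = 405·20/693·3/110 = 270/847
take √, sign +1: I = 0.15927046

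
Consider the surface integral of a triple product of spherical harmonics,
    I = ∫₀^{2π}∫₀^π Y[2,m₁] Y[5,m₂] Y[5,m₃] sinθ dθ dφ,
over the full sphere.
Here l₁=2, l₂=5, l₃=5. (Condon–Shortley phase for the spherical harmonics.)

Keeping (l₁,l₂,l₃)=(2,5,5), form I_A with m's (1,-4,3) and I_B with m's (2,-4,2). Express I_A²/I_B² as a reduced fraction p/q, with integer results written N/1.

49/24

Same 2,5,5: normalisation and zero-m 3j drop out of the ratio.
A: Δ: 2! 2! 8! / 13! → 1/38610; sum: t=0:+1/10080 t=1:−1/80640 = 1/11520; 3j²(2 5 5; 1 -4 3) = Δ·Π!·Σ² = 49/1430  (sign +1)
B: Δ: 2! 2! 8! / 13! → 1/38610; sum: t=0:+1/20160 = 1/20160; 3j²(2 5 5; 2 -4 2) = Δ·Π!·Σ² = 12/715  (sign -1)
I_A²/I_B² = (49/1430)/(12/715) = 49/24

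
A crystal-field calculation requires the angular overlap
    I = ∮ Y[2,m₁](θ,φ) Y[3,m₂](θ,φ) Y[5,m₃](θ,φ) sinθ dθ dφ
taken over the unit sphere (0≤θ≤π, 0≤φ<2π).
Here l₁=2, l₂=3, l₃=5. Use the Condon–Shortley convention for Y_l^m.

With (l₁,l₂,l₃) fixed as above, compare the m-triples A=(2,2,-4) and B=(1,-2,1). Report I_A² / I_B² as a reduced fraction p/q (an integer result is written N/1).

l's match ⇒ only the (l;m) 3-j factors differ between A and B.
A: triangle coeff Δ(2,3,5) = 1/2310; Σ_t [0,0]: t=0:+1/2880 = 1/2880; (3j)²=3/55 [(2 3 5; 2 2 -4)], sign=-1
B: triangle coeff Δ(2,3,5) = 1/2310; Σ_t [0,0]: t=0:+1/720 = 1/720; (3j)²=4/385 [(2 3 5; 1 -2 1)], sign=+1
I_A²/I_B² = (3/55)/(4/385) = 21/4

21/4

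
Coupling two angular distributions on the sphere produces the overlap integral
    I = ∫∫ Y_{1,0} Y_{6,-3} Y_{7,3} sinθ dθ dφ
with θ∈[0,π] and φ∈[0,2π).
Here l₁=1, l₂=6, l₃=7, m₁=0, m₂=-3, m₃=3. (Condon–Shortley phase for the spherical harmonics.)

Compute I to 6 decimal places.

Checks pass: Σm=0; 14 even; l₃=7∈[5,7].
(2·1+1)(2·6+1)(2·7+1) = 585
Δ: 0! 2! 12! / 15! → 1/1365
sum: t=0:+1/518400 = 1/518400
3j²(1 6 7; 0 0 0) = Δ·Π!·Σ² = 7/195  (sign -1)
sum: t=0:+1/2177280 = 1/2177280
3j²(1 6 7; 0 -3 3) = Δ·Π!·Σ² = 8/273  (sign +1)
combine: 4πI² = 585·7/195·8/273 = 8/13
take √, sign -1: I = -0.22129336

-0.221293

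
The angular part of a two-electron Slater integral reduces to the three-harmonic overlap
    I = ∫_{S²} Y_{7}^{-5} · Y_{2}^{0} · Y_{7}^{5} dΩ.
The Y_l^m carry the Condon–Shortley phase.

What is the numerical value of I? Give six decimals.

0.054230

Checks pass: Σm=0; 16 even; l₃=7∈[5,9].
(2·7+1)(2·2+1)(2·7+1) = 1125
Δ: 2! 12! 2! / 17! → 1/185640
sum: t=0:+1/2419200 t=1:−1/518400 t=2:+1/2419200 = -1/907200
3j²(7 2 7; 0 0 0) = Δ·Π!·Σ² = 56/3315  (sign +1)
sum: t=0:+1/1916006400 t=1:−1/39916800 t=2:+1/29030400 = 19/1916006400
3j²(7 2 7; -5 0 5) = Δ·Π!·Σ² = 361/185640  (sign +1)
combine: 4πI² = 1125·56/3315·361/185640 = 1805/48841
take √, sign +1: I = 0.05423022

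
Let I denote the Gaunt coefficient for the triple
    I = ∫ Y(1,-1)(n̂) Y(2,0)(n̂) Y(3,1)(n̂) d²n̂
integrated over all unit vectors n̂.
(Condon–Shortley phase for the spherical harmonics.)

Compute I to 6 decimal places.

-0.202301

Rules hold: Σm=0, L=6 even, 1≤3≤3.
N = 3·5·7 = 105
Δ = 0!·2!·4!/7! = 1/105
Racah Σ t=0..0: t=0:+1/4 = 1/4
⇒ 3j(1 2 3; 0 0 0)² = 3/35, sgn -1
Racah Σ t=0..0: t=0:+1/8 = 1/8
⇒ 3j(1 2 3; -1 0 1)² = 2/35, sgn +1
4πI² = N·(3j₀)²·(3jₘ)² = 18/35
I = -1·√(0.514286/4π) = -0.20230066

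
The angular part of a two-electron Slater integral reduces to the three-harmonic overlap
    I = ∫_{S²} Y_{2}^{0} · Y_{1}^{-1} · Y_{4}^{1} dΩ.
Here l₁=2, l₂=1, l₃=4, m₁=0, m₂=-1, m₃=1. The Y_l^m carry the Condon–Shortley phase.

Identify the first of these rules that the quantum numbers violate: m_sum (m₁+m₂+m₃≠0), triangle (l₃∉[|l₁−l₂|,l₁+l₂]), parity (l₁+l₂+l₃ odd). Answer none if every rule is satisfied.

triangle

m₁+m₂+m₃ = 0 − 1 + 1 = 0  ✓
triangle: |2−1|=1 ≤ l₃=4 ≤ 2+1=3  ✗
parity: l₁+l₂+l₃ = 7 is odd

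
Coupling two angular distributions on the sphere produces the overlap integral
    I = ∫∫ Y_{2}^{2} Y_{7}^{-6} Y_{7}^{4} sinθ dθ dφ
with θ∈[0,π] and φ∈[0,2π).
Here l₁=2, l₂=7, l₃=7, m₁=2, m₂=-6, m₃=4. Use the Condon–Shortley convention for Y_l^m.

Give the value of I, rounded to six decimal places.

-0.106948

m-sum 0 ✓  L=16 even ✓  5≤7≤9 ✓
Π(2lᵢ+1) = 5×15×15 = 1125
triangle coeff Δ(2,7,7) = 1/185640
Σ_t [0,2]: t=0:+1/2419200 t=1:−1/518400 t=2:+1/2419200 = -1/907200
(3j)²=56/3315 [(2 7 7; 0 0 0)], sign=+1
Σ_t [0,0]: t=0:+1/159667200 = 1/159667200
(3j)²=9/1190 [(2 7 7; 2 -6 4)], sign=-1
⇒ 4πI² = 540/3757
I = (-1)√(540/3757/(4π)) = -0.10694768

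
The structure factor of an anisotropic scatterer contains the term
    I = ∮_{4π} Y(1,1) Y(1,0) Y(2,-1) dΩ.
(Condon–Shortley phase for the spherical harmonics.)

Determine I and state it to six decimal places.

Rules hold: Σm=0, L=4 even, 0≤2≤2.
N = 3·3·5 = 45
Δ = 0!·2!·2!/5! = 1/30
Racah Σ t=0..0: t=0:+1/1 = 1/1
⇒ 3j(1 1 2; 0 0 0)² = 2/15, sgn +1
Racah Σ t=0..0: t=0:+1/2 = 1/2
⇒ 3j(1 1 2; 1 0 -1)² = 1/10, sgn -1
4πI² = N·(3j₀)²·(3jₘ)² = 3/5
I = -1·√(0.6/4π) = -0.21850969

-0.218510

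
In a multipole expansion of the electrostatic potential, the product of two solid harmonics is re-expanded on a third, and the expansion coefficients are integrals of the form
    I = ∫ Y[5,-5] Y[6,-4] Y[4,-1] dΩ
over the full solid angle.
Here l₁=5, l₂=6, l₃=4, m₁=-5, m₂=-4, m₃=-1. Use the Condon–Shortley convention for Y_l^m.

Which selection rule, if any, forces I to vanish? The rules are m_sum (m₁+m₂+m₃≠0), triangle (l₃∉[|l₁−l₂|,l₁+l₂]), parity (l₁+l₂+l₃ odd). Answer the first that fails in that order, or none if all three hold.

Σmᵢ = -10  ✗
l₃∈[|l₁−l₂|,l₁+l₂]=[1,11], have l₃=4
Σlᵢ = 15 ⇒ odd

m_sum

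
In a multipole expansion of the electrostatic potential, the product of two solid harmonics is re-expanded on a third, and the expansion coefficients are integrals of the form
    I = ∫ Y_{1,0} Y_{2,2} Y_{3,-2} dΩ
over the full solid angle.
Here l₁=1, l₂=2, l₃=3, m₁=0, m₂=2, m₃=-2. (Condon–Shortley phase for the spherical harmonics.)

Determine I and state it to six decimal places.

0.184674

m-sum 0 ✓  L=6 even ✓  1≤3≤3 ✓
Π(2lᵢ+1) = 3×5×7 = 105
triangle coeff Δ(1,2,3) = 1/105
Σ_t [0,0]: t=0:+1/4 = 1/4
(3j)²=3/35 [(1 2 3; 0 0 0)], sign=-1
Σ_t [0,0]: t=0:+1/24 = 1/24
(3j)²=1/21 [(1 2 3; 0 2 -2)], sign=-1
⇒ 4πI² = 3/7
I = (+1)√(3/7/(4π)) = 0.18467439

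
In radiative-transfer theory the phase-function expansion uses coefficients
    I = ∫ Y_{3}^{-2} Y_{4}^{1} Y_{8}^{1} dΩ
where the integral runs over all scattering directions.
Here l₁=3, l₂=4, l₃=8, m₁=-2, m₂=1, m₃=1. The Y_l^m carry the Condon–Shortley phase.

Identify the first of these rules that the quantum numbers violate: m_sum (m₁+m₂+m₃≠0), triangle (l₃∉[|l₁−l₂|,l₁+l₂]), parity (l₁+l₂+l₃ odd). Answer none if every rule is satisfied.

triangle

Σmᵢ = 0  ✓
l₃∈[|l₁−l₂|,l₁+l₂]=[1,7], have l₃=8  ✗
Σlᵢ = 15 ⇒ odd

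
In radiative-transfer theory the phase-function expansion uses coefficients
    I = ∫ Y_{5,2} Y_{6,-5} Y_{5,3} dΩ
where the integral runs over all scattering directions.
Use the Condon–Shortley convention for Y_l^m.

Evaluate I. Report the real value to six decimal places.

-0.065948

Rules hold: Σm=0, L=16 even, 1≤5≤11.
N = 11·13·11 = 1573
Δ = 6!·4!·6!/17! = 1/28588560
Racah Σ t=1..5: t=1:−1/345600 t=2:+1/13824 t=3:−1/5184 t=4:+1/13824 t=5:−1/345600 = -7/129600
⇒ 3j(5 6 5; 0 0 0)² = 80/7293, sgn +1
Racah Σ t=0..1: t=0:+1/518400 t=1:−1/345600 = -1/1036800
⇒ 3j(5 6 5; 2 -5 3)² = 7/2210, sgn -1
4πI² = N·(3j₀)²·(3jₘ)² = 616/11271
I = -1·√(0.0546535/4π) = -0.06594839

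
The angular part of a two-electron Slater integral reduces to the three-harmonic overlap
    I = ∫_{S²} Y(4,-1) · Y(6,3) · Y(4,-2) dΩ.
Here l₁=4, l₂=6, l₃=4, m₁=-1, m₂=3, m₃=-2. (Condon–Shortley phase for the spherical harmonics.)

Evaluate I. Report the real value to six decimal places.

Rules hold: Σm=0, L=14 even, 2≤4≤10.
N = 9·13·9 = 1053
Δ = 6!·2!·6!/15! = 1/1261260
Racah Σ t=2..4: t=2:+1/4608 t=3:−1/1296 t=4:+1/4608 = -7/20736
⇒ 3j(4 6 4; 0 0 0)² = 20/1287, sgn -1
Racah Σ t=3..5: t=3:−1/51840 t=4:+1/5760 t=5:−1/11520 = 7/103680
⇒ 3j(4 6 4; -1 3 -2)² = 7/858, sgn +1
4πI² = N·(3j₀)²·(3jₘ)² = 210/1573
I = -1·√(0.133503/4π) = -0.10307192

-0.103072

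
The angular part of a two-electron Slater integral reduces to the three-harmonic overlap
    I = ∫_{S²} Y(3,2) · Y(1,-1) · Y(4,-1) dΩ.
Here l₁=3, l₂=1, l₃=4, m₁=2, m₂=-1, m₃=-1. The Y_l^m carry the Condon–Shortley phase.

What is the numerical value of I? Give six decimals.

-0.106622

Rules hold: Σm=0, L=8 even, 2≤4≤4.
N = 7·3·9 = 189
Δ = 0!·6!·2!/9! = 1/252
Racah Σ t=0..0: t=0:+1/36 = 1/36
⇒ 3j(3 1 4; 0 0 0)² = 4/63, sgn +1
Racah Σ t=0..0: t=0:+1/240 = 1/240
⇒ 3j(3 1 4; 2 -1 -1)² = 1/84, sgn -1
4πI² = N·(3j₀)²·(3jₘ)² = 1/7
I = -1·√(0.142857/4π) = -0.10662181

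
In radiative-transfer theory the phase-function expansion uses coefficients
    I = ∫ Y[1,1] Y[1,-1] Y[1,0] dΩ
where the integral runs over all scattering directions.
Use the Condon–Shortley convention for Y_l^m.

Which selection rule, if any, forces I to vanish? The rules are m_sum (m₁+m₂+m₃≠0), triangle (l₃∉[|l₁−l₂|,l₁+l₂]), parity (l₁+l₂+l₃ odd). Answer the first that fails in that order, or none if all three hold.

Σmᵢ = 0  ✓
l₃∈[|l₁−l₂|,l₁+l₂]=[0,2], have l₃=1  ✓
Σlᵢ = 3 ⇒ odd  ✗

parity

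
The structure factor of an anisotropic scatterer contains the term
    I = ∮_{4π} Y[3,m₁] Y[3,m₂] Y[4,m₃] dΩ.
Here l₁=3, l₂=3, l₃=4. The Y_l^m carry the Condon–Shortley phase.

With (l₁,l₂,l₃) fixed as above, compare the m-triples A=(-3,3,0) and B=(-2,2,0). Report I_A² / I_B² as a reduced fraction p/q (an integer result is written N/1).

l's match ⇒ only the (l;m) 3-j factors differ between A and B.
A: triangle coeff Δ(3,3,4) = 1/34650; Σ_t [2,2]: t=2:+1/1152 = 1/1152; (3j)²=1/154 [(3 3 4; -3 3 0)], sign=+1
B: triangle coeff Δ(3,3,4) = 1/34650; Σ_t [1,2]: t=1:−1/576 t=2:+1/72 = 7/576; (3j)²=7/198 [(3 3 4; -2 2 0)], sign=+1
I_A²/I_B² = (1/154)/(7/198) = 9/49

9/49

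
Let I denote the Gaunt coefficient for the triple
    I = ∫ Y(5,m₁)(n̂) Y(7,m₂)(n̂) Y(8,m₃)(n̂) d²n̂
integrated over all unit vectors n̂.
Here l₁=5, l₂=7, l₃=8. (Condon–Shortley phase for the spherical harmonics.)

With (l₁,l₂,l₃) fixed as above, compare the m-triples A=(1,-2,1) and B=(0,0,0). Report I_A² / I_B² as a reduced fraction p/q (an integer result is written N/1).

l's match ⇒ only the (l;m) 3-j factors differ between A and B.
A: triangle coeff Δ(5,7,8) = 1/814773960; Σ_t [0,4]: t=0:+1/16588800 t=1:−1/3732480 t=2:+1/5806080 t=3:−1/58060800 t=4:+1/6270566400 = -47/895795200; (3j)²=15463/3325608 [(5 7 8; 1 -2 1)], sign=+1
B: triangle coeff Δ(5,7,8) = 1/814773960; Σ_t [0,4]: t=0:+1/87091200 t=1:−1/4976640 t=2:+1/2073600 t=3:−1/4976640 t=4:+1/87091200 = 1/9676800; (3j)²=360/46189 [(5 7 8; 0 0 0)], sign=+1
I_A²/I_B² = (15463/3325608)/(360/46189) = 15463/25920

15463/25920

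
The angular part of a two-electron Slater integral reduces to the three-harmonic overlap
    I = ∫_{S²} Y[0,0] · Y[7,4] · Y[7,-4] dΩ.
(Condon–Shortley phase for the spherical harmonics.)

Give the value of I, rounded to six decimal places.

0.282095

Rules hold: Σm=0, L=14 even, 7≤7≤7.
N = 1·15·15 = 225
Δ = 0!·0!·14!/15! = 1/15
Racah Σ t=0..0: t=0:+1/25401600 = 1/25401600
⇒ 3j(0 7 7; 0 0 0)² = 1/15, sgn -1
Racah Σ t=0..0: t=0:+1/239500800 = 1/239500800
⇒ 3j(0 7 7; 0 4 -4)² = 1/15, sgn -1
4πI² = N·(3j₀)²·(3jₘ)² = 1/1
I = +1·√(1/4π) = 0.28209479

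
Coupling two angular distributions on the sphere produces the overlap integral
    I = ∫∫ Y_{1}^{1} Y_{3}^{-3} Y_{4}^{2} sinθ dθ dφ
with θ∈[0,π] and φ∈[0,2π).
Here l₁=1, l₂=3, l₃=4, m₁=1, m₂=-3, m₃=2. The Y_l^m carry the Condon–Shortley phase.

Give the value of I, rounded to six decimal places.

0.061558

m-sum 0 ✓  L=8 even ✓  2≤4≤4 ✓
Π(2lᵢ+1) = 3×7×9 = 189
triangle coeff Δ(1,3,4) = 1/252
Σ_t [0,0]: t=0:+1/36 = 1/36
(3j)²=4/63 [(1 3 4; 0 0 0)], sign=+1
Σ_t [0,0]: t=0:+1/1440 = 1/1440
(3j)²=1/252 [(1 3 4; 1 -3 2)], sign=+1
⇒ 4πI² = 1/21
I = (+1)√(1/21/(4π)) = 0.06155813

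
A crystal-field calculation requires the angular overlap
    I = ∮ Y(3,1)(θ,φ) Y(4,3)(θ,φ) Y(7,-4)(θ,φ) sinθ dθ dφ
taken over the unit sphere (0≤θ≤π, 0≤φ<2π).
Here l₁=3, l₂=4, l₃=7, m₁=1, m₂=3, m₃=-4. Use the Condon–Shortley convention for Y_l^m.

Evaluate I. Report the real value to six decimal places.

Checks pass: Σm=0; 14 even; l₃=7∈[1,7].
(2·3+1)(2·4+1)(2·7+1) = 945
Δ: 0! 6! 8! / 15! → 1/45045
sum: t=0:+1/20736 = 1/20736
3j²(3 4 7; 0 0 0) = Δ·Π!·Σ² = 35/1287  (sign -1)
sum: t=0:+1/241920 = 1/241920
3j²(3 4 7; 1 3 -4) = Δ·Π!·Σ² = 2/91  (sign -1)
combine: 4πI² = 945·35/1287·2/91 = 1050/1859
take √, sign +1: I = 0.21200691

0.212007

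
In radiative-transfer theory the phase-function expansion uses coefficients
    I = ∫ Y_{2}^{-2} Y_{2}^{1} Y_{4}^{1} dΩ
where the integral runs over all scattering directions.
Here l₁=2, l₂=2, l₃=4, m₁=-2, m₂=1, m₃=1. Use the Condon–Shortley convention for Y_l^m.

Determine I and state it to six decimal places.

Checks pass: Σm=0; 8 even; l₃=4∈[0,4].
(2·2+1)(2·2+1)(2·4+1) = 225
Δ: 0! 4! 4! / 9! → 1/630
sum: t=0:+1/16 = 1/16
3j²(2 2 4; 0 0 0) = Δ·Π!·Σ² = 2/35  (sign +1)
sum: t=0:+1/144 = 1/144
3j²(2 2 4; -2 1 1) = Δ·Π!·Σ² = 1/126  (sign -1)
combine: 4πI² = 225·2/35·1/126 = 5/49
take √, sign -1: I = -0.09011188

-0.090112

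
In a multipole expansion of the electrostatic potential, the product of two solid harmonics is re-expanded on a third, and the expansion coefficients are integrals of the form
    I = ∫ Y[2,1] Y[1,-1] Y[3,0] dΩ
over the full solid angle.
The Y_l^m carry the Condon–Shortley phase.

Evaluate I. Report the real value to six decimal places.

0.143048

Rules hold: Σm=0, L=6 even, 1≤3≤3.
N = 5·3·7 = 105
Δ = 0!·4!·2!/7! = 1/105
Racah Σ t=0..0: t=0:+1/4 = 1/4
⇒ 3j(2 1 3; 0 0 0)² = 3/35, sgn -1
Racah Σ t=0..0: t=0:+1/12 = 1/12
⇒ 3j(2 1 3; 1 -1 0)² = 1/35, sgn -1
4πI² = N·(3j₀)²·(3jₘ)² = 9/35
I = +1·√(0.257143/4π) = 0.14304817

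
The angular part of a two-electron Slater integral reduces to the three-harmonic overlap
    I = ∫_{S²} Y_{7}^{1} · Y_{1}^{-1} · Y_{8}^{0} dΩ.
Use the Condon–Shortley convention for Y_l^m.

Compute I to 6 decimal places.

Checks pass: Σm=0; 16 even; l₃=8∈[6,8].
(2·7+1)(2·1+1)(2·8+1) = 765
Δ: 0! 14! 2! / 17! → 1/2040
sum: t=0:+1/25401600 = 1/25401600
3j²(7 1 8; 0 0 0) = Δ·Π!·Σ² = 8/255  (sign +1)
sum: t=0:+1/58060800 = 1/58060800
3j²(7 1 8; 1 -1 0) = Δ·Π!·Σ² = 7/510  (sign +1)
combine: 4πI² = 765·8/255·7/510 = 28/85
take √, sign +1: I = 0.16190663

0.161907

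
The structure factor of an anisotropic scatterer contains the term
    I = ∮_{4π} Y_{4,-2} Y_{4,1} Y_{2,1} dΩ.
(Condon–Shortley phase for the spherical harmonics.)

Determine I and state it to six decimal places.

m-sum 0 ✓  L=10 even ✓  0≤2≤8 ✓
Π(2lᵢ+1) = 9×9×5 = 405
triangle coeff Δ(4,4,2) = 1/13860
Σ_t [2,4]: t=2:+1/192 t=3:−1/36 t=4:+1/192 = -5/288
(3j)²=20/693 [(4 4 2; 0 0 0)], sign=-1
Σ_t [4,5]: t=4:+1/96 t=5:−1/240 = 1/160
(3j)²=27/1540 [(4 4 2; -2 1 1)], sign=-1
⇒ 4πI² = 1215/5929
I = (+1)√(1215/5929/(4π)) = 0.12770047

0.127700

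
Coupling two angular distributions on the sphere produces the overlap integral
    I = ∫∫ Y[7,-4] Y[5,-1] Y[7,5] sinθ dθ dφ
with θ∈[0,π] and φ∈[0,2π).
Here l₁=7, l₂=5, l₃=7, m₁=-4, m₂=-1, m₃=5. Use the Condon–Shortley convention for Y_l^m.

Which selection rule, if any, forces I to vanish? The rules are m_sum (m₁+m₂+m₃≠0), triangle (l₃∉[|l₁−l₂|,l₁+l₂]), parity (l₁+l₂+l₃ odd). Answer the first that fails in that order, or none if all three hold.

parity

azimuthal sum: -4 − 1 + 5 = 0  ✓
2 ≤ 7 ≤ 12 (triangle on l)  ✓
L = 7 + 5 + 7 = 19 (odd)  ✗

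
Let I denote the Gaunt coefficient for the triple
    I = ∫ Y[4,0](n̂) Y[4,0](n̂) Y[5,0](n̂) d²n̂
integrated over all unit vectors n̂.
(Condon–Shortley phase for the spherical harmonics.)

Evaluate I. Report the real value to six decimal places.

0.000000

L=13 odd ⇒ parity kills the (l;000) factor ⇒ I = 0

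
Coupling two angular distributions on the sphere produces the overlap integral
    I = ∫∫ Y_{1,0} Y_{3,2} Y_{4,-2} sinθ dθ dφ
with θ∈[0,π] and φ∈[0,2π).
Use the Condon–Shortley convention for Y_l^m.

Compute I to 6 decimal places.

Rules hold: Σm=0, L=8 even, 2≤4≤4.
N = 3·7·9 = 189
Δ = 0!·2!·6!/9! = 1/252
Racah Σ t=0..0: t=0:+1/36 = 1/36
⇒ 3j(1 3 4; 0 0 0)² = 4/63, sgn +1
Racah Σ t=0..0: t=0:+1/120 = 1/120
⇒ 3j(1 3 4; 0 2 -2)² = 1/21, sgn +1
4πI² = N·(3j₀)²·(3jₘ)² = 4/7
I = +1·√(0.571429/4π) = 0.21324362

0.213244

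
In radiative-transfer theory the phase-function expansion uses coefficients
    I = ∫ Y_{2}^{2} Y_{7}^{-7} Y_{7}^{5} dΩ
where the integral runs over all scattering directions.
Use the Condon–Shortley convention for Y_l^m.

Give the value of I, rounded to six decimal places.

0.066694

m-sum 0 ✓  L=16 even ✓  5≤7≤9 ✓
Π(2lᵢ+1) = 5×15×15 = 1125
triangle coeff Δ(2,7,7) = 1/185640
Σ_t [0,2]: t=0:+1/2419200 t=1:−1/518400 t=2:+1/2419200 = -1/907200
(3j)²=56/3315 [(2 7 7; 0 0 0)], sign=+1
Σ_t [0,0]: t=0:+1/1916006400 = 1/1916006400
(3j)²=1/340 [(2 7 7; 2 -7 5)], sign=+1
⇒ 4πI² = 210/3757
I = (+1)√(210/3757/(4π)) = 0.06669359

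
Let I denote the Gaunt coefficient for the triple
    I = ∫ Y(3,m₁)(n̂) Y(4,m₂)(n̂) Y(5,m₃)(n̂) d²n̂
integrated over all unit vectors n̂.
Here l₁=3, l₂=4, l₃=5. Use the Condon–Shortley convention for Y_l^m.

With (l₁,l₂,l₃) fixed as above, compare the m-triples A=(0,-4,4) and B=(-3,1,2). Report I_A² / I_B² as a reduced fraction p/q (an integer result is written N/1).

168/125

Same 3,4,5: normalisation and zero-m 3j drop out of the ratio.
A: Δ: 2! 4! 6! / 13! → 1/180180; sum: t=0:+1/8640 = 1/8640; 3j²(3 4 5; 0 -4 4) = Δ·Π!·Σ² = 28/715  (sign -1)
B: Δ: 2! 4! 6! / 13! → 1/180180; sum: t=2:+1/1728 = 1/1728; 3j²(3 4 5; -3 1 2) = Δ·Π!·Σ² = 25/858  (sign -1)
I_A²/I_B² = (28/715)/(25/858) = 168/125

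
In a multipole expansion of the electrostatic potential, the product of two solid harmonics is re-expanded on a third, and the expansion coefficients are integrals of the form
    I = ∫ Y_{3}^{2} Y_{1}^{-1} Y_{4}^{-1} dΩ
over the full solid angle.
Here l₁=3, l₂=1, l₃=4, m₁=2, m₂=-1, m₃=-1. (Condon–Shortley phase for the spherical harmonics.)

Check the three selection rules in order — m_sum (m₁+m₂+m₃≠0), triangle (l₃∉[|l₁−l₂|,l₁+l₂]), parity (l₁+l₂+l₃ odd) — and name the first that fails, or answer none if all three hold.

Σmᵢ = 0  ✓
l₃∈[|l₁−l₂|,l₁+l₂]=[2,4], have l₃=4  ✓
Σlᵢ = 8 ⇒ even  ✓

none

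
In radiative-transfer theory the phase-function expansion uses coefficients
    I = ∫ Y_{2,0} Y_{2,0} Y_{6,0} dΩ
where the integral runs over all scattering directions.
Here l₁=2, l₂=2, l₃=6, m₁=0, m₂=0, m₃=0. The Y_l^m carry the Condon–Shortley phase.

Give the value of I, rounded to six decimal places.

0.000000

l₃=6 ∉ [0,4] — triangle fails ⇒ I = 0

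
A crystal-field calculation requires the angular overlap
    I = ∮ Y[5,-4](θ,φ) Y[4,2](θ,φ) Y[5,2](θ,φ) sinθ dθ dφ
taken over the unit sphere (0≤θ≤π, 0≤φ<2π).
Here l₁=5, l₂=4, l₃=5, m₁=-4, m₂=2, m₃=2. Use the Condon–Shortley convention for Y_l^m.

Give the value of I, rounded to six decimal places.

Checks pass: Σm=0; 14 even; l₃=5∈[1,9].
(2·5+1)(2·4+1)(2·5+1) = 1089
Δ: 4! 6! 4! / 15! → 1/3153150
sum: t=0:+1/69120 t=1:−1/1728 t=2:+1/576 t=3:−1/1728 t=4:+1/69120 = 7/11520
3j²(5 4 5; 0 0 0) = Δ·Π!·Σ² = 2/143  (sign -1)
sum: t=3:−1/25920 t=4:+1/11520 = 1/20736
3j²(5 4 5; -4 2 2) = Δ·Π!·Σ² = 5/429  (sign -1)
combine: 4πI² = 1089·2/143·5/429 = 30/169
take √, sign +1: I = 0.11885360

0.118854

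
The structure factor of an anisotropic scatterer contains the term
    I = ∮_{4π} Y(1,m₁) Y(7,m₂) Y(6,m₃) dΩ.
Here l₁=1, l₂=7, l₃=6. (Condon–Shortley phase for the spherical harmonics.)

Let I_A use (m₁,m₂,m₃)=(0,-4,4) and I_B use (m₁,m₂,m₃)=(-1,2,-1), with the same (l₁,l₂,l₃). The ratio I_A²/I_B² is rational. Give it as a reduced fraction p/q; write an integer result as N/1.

Same 1,7,6: normalisation and zero-m 3j drop out of the ratio.
A: Δ: 2! 0! 12! / 15! → 1/1365; sum: t=1:−1/7257600 = -1/7257600; 3j²(1 7 6; 0 -4 4) = Δ·Π!·Σ² = 11/455  (sign -1)
B: Δ: 2! 0! 12! / 15! → 1/1365; sum: t=2:+1/1209600 = 1/1209600; 3j²(1 7 6; -1 2 -1) = Δ·Π!·Σ² = 12/455  (sign -1)
I_A²/I_B² = (11/455)/(12/455) = 11/12

11/12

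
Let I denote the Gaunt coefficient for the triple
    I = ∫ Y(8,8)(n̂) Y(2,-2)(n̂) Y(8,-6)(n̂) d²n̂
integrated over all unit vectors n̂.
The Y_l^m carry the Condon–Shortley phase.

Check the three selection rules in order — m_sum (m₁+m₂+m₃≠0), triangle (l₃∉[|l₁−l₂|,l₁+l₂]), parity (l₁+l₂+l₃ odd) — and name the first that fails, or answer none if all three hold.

none

Σmᵢ = 0  ✓
l₃∈[|l₁−l₂|,l₁+l₂]=[6,10], have l₃=8  ✓
Σlᵢ = 18 ⇒ even  ✓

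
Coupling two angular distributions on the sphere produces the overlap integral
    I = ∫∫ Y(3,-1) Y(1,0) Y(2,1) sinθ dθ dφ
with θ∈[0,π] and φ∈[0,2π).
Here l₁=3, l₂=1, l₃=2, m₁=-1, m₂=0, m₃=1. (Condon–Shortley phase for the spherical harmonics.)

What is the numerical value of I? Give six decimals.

Checks pass: Σm=0; 6 even; l₃=2∈[2,4].
(2·3+1)(2·1+1)(2·2+1) = 105
Δ: 2! 4! 0! / 7! → 1/105
sum: t=1:−1/4 = -1/4
3j²(3 1 2; 0 0 0) = Δ·Π!·Σ² = 3/35  (sign -1)
sum: t=1:−1/6 = -1/6
3j²(3 1 2; -1 0 1) = Δ·Π!·Σ² = 8/105  (sign +1)
combine: 4πI² = 105·3/35·8/105 = 24/35
take √, sign -1: I = -0.23359668

-0.233597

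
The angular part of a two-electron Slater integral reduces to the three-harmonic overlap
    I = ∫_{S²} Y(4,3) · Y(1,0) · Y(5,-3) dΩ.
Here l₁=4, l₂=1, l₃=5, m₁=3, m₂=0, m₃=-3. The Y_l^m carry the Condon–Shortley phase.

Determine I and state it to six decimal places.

Rules hold: Σm=0, L=10 even, 3≤5≤5.
N = 9·3·11 = 297
Δ = 0!·8!·2!/11! = 1/495
Racah Σ t=0..0: t=0:+1/576 = 1/576
⇒ 3j(4 1 5; 0 0 0)² = 5/99, sgn -1
Racah Σ t=0..0: t=0:+1/5040 = 1/5040
⇒ 3j(4 1 5; 3 0 -3)² = 16/495, sgn +1
4πI² = N·(3j₀)²·(3jₘ)² = 16/33
I = -1·√(0.484848/4π) = -0.19642560

-0.196426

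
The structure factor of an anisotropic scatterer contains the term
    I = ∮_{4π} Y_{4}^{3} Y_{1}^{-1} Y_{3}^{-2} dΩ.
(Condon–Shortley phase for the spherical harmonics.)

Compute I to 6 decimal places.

-0.282095

Checks pass: Σm=0; 8 even; l₃=3∈[3,5].
(2·4+1)(2·1+1)(2·3+1) = 189
Δ: 2! 6! 0! / 9! → 1/252
sum: t=1:−1/36 = -1/36
3j²(4 1 3; 0 0 0) = Δ·Π!·Σ² = 4/63  (sign +1)
sum: t=0:+1/240 = 1/240
3j²(4 1 3; 3 -1 -2) = Δ·Π!·Σ² = 1/12  (sign -1)
combine: 4πI² = 189·4/63·1/12 = 1/1
take √, sign -1: I = -0.28209479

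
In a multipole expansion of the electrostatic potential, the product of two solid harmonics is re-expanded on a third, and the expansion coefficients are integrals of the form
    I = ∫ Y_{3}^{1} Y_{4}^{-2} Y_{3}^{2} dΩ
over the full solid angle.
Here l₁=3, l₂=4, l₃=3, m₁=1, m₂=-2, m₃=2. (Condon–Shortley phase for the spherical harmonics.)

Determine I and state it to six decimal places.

Σmᵢ = 1 ≠ 0, so the φ-integral vanishes; I = 0

0.000000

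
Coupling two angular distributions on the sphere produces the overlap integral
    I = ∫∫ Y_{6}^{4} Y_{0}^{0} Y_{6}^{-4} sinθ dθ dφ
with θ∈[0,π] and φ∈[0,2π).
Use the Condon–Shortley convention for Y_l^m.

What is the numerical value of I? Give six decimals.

0.282095

m-sum 0 ✓  L=12 even ✓  6≤6≤6 ✓
Π(2lᵢ+1) = 13×1×13 = 169
triangle coeff Δ(6,0,6) = 1/13
Σ_t [0,0]: t=0:+1/518400 = 1/518400
(3j)²=1/13 [(6 0 6; 0 0 0)], sign=+1
Σ_t [0,0]: t=0:+1/7257600 = 1/7257600
(3j)²=1/13 [(6 0 6; 4 0 -4)], sign=+1
⇒ 4πI² = 1/1
I = (+1)√(1/1/(4π)) = 0.28209479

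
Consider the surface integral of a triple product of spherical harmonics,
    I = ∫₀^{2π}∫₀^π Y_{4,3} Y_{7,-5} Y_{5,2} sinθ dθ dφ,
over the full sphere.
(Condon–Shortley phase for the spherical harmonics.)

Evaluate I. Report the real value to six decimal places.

m-sum 0 ✓  L=16 even ✓  3≤5≤11 ✓
Π(2lᵢ+1) = 9×15×11 = 1485
triangle coeff Δ(4,7,5) = 1/6126120
Σ_t [2,4]: t=2:+1/69120 t=3:−1/20736 t=4:+1/69120 = -1/51840
(3j)²=280/21879 [(4 7 5; 0 0 0)], sign=+1
Σ_t [0,1]: t=0:+1/1036800 t=1:−1/1209600 = 1/7257600
(3j)²=1/2210 [(4 7 5; 3 -5 2)], sign=-1
⇒ 4πI² = 420/48841
I = (-1)√(420/48841/(4π)) = -0.02615938

-0.026159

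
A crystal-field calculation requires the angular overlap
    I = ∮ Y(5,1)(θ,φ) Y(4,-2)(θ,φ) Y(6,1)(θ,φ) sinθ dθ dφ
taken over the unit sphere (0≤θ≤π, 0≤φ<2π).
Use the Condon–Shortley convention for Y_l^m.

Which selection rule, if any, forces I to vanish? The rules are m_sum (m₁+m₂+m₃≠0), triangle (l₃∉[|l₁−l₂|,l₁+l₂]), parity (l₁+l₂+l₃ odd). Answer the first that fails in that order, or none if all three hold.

parity

Σmᵢ = 0  ✓
l₃∈[|l₁−l₂|,l₁+l₂]=[1,9], have l₃=6  ✓
Σlᵢ = 15 ⇒ odd  ✗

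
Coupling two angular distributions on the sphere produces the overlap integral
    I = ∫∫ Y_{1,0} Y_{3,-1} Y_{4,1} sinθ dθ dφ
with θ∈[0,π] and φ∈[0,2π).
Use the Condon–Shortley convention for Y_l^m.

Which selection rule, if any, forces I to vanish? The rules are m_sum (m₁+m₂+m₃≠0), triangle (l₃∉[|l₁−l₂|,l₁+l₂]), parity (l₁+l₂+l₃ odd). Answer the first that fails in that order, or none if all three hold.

m₁+m₂+m₃ = 0 − 1 + 1 = 0  ✓
triangle: |1−3|=2 ≤ l₃=4 ≤ 1+3=4  ✓
parity: l₁+l₂+l₃ = 8 is even  ✓

none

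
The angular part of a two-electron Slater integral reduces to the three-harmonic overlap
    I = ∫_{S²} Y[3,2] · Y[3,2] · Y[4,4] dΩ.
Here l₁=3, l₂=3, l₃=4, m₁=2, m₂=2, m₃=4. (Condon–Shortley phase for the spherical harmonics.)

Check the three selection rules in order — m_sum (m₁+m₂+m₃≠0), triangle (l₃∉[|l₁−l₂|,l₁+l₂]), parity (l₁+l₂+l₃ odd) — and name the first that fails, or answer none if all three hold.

m₁+m₂+m₃ = 2 + 2 + 4 = 8  ✗
triangle: |3−3|=0 ≤ l₃=4 ≤ 3+3=6
parity: l₁+l₂+l₃ = 10 is even

m_sum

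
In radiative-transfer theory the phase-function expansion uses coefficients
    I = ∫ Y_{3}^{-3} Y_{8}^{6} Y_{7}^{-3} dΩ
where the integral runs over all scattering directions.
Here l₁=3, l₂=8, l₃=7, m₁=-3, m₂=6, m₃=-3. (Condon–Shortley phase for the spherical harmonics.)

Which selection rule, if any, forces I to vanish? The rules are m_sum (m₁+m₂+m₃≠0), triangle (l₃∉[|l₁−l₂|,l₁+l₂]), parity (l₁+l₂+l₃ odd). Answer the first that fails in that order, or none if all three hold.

none

azimuthal sum: -3 + 6 − 3 = 0  ✓
5 ≤ 7 ≤ 11 (triangle on l)  ✓
L = 3 + 8 + 7 = 18 (even)  ✓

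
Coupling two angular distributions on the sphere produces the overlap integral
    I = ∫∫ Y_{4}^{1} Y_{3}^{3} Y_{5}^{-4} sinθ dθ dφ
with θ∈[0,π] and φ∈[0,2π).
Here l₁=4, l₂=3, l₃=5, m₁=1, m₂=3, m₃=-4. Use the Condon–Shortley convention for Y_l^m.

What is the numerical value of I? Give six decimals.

Checks pass: Σm=0; 12 even; l₃=5∈[1,7].
(2·4+1)(2·3+1)(2·5+1) = 693
Δ: 2! 6! 4! / 13! → 1/180180
sum: t=0:+1/576 t=1:−1/144 t=2:+1/576 = -1/288
3j²(4 3 5; 0 0 0) = Δ·Π!·Σ² = 20/1001  (sign +1)
sum: t=2:+1/5760 = 1/5760
3j²(4 3 5; 1 3 -4) = Δ·Π!·Σ² = 9/286  (sign -1)
combine: 4πI² = 693·20/1001·9/286 = 810/1859
take √, sign -1: I = -0.18620781

-0.186208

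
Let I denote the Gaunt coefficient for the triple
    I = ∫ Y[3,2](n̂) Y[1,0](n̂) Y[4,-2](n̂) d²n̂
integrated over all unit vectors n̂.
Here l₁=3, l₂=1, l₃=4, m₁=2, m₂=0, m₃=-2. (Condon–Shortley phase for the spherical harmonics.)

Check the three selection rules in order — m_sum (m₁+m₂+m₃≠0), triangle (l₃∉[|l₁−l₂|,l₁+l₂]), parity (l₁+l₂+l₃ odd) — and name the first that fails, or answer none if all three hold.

none

m₁+m₂+m₃ = 2 + 0 − 2 = 0  ✓
triangle: |3−1|=2 ≤ l₃=4 ≤ 3+1=4  ✓
parity: l₁+l₂+l₃ = 8 is even  ✓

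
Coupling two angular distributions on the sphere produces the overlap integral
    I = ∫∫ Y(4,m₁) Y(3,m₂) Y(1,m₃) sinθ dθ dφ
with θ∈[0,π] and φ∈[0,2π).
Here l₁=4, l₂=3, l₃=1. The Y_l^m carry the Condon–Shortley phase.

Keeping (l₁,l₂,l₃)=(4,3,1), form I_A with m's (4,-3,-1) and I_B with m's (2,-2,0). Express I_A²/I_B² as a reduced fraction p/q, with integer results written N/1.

l's match ⇒ only the (l;m) 3-j factors differ between A and B.
A: triangle coeff Δ(4,3,1) = 1/252; Σ_t [0,0]: t=0:+1/1440 = 1/1440; (3j)²=1/9 [(4 3 1; 4 -3 -1)], sign=+1
B: triangle coeff Δ(4,3,1) = 1/252; Σ_t [1,1]: t=1:−1/120 = -1/120; (3j)²=1/21 [(4 3 1; 2 -2 0)], sign=+1
I_A²/I_B² = (1/9)/(1/21) = 7/3

7/3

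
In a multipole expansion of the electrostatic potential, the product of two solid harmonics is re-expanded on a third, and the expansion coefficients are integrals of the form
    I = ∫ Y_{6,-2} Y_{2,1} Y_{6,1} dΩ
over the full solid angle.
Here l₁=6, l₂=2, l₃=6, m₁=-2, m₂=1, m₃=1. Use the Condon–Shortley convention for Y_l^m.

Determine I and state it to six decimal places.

0.088837

Checks pass: Σm=0; 14 even; l₃=6∈[4,8].
(2·6+1)(2·2+1)(2·6+1) = 845
Δ: 2! 10! 2! / 15! → 1/90090
sum: t=0:+1/69120 t=1:−1/14400 t=2:+1/69120 = -7/172800
3j²(6 2 6; 0 0 0) = Δ·Π!·Σ² = 14/715  (sign -1)
sum: t=1:−1/60480 t=2:+1/34560 = 1/80640
3j²(6 2 6; -2 1 1) = Δ·Π!·Σ² = 6/1001  (sign -1)
combine: 4πI² = 845·14/715·6/1001 = 12/121
take √, sign +1: I = 0.08883682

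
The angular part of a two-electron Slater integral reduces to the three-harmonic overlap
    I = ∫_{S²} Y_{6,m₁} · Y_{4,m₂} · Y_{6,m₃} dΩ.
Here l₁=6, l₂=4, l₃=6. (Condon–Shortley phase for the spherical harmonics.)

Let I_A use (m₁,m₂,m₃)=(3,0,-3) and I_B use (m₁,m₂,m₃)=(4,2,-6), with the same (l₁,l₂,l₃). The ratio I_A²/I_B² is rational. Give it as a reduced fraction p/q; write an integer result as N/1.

12/55

Same 6,4,6: normalisation and zero-m 3j drop out of the ratio.
A: Δ: 4! 8! 4! / 17! → 1/15315300; sum: t=0:+1/414720 t=1:−1/51840 t=2:+1/80640 t=3:−1/1451520 = -1/193536; 3j²(6 4 6; 3 0 -3) = Δ·Π!·Σ² = 81/17017  (sign +1)
B: Δ: 4! 8! 4! / 17! → 1/15315300; sum: t=2:+1/3870720 = 1/3870720; 3j²(6 4 6; 4 2 -6) = Δ·Π!·Σ² = 135/6188  (sign +1)
I_A²/I_B² = (81/17017)/(135/6188) = 12/55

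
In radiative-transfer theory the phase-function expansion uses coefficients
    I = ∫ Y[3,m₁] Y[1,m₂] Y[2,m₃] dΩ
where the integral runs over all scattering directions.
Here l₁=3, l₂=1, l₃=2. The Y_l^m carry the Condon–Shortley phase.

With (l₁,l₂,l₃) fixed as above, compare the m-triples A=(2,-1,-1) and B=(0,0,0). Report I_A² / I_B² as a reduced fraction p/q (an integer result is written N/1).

l's match ⇒ only the (l;m) 3-j factors differ between A and B.
A: triangle coeff Δ(3,1,2) = 1/105; Σ_t [0,0]: t=0:+1/12 = 1/12; (3j)²=2/21 [(3 1 2; 2 -1 -1)], sign=-1
B: triangle coeff Δ(3,1,2) = 1/105; Σ_t [1,1]: t=1:−1/4 = -1/4; (3j)²=3/35 [(3 1 2; 0 0 0)], sign=-1
I_A²/I_B² = (2/21)/(3/35) = 10/9

10/9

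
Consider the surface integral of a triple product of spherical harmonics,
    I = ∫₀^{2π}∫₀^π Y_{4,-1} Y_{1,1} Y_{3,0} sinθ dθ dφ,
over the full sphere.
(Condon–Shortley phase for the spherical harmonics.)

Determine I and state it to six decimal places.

Checks pass: Σm=0; 8 even; l₃=3∈[3,5].
(2·4+1)(2·1+1)(2·3+1) = 189
Δ: 2! 6! 0! / 9! → 1/252
sum: t=1:−1/36 = -1/36
3j²(4 1 3; 0 0 0) = Δ·Π!·Σ² = 4/63  (sign +1)
sum: t=2:+1/72 = 1/72
3j²(4 1 3; -1 1 0) = Δ·Π!·Σ² = 5/126  (sign -1)
combine: 4πI² = 189·4/63·5/126 = 10/21
take √, sign -1: I = -0.19466390

-0.194664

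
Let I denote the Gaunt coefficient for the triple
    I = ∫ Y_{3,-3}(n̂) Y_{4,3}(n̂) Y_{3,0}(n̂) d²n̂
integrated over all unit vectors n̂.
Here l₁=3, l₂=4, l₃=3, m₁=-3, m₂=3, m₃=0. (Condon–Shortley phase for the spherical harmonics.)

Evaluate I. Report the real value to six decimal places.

Checks pass: Σm=0; 10 even; l₃=3∈[1,7].
(2·3+1)(2·4+1)(2·3+1) = 441
Δ: 4! 2! 4! / 11! → 1/34650
sum: t=1:−1/72 t=2:+1/16 t=3:−1/72 = 5/144
3j²(3 4 3; 0 0 0) = Δ·Π!·Σ² = 2/77  (sign -1)
sum: t=4:+1/288 = 1/288
3j²(3 4 3; -3 3 0) = Δ·Π!·Σ² = 1/22  (sign -1)
combine: 4πI² = 441·2/77·1/22 = 63/121
take √, sign +1: I = 0.20355073

0.203551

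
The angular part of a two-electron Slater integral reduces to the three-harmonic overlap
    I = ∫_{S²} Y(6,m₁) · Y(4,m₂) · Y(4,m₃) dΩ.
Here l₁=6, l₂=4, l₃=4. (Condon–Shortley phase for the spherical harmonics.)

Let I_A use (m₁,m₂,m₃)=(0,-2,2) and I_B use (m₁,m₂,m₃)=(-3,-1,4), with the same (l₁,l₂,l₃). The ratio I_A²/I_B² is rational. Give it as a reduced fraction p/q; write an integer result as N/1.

Shared (l₁,l₂,l₃)=(6,4,4): N and (l;000)² cancel in I_A²/I_B².
A: Δ = 6!·6!·2!/15! = 1/1261260; Racah Σ t=0..2: t=0:+1/1036800 t=1:−1/14400 t=2:+1/4608 = 77/518400; ⇒ 3j(6 4 4; 0 -2 2)² = 11/585, sgn +1
B: Δ = 6!·6!·2!/15! = 1/1261260; Racah Σ t=3..3: t=3:−1/51840 = -1/51840; ⇒ 3j(6 4 4; -3 -1 4)² = 8/429, sgn -1
I_A²/I_B² = (11/585)/(8/429) = 121/120

121/120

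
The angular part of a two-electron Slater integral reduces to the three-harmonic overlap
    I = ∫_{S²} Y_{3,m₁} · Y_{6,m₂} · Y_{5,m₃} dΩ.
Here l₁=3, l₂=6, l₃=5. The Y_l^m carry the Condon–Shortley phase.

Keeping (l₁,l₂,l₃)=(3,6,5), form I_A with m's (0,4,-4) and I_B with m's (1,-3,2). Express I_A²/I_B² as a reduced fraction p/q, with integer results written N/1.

5/6

Same 3,6,5: normalisation and zero-m 3j drop out of the ratio.
A: Δ: 4! 2! 8! / 15! → 1/675675; sum: t=2:+1/161280 t=3:−1/60480 = -1/96768; 3j²(3 6 5; 0 4 -4) = Δ·Π!·Σ² = 15/1001  (sign +1)
B: Δ: 4! 2! 8! / 15! → 1/675675; sum: t=0:+1/34560 t=1:−1/8640 t=2:+1/40320 = -1/16128; 3j²(3 6 5; 1 -3 2) = Δ·Π!·Σ² = 18/1001  (sign +1)
I_A²/I_B² = (15/1001)/(18/1001) = 5/6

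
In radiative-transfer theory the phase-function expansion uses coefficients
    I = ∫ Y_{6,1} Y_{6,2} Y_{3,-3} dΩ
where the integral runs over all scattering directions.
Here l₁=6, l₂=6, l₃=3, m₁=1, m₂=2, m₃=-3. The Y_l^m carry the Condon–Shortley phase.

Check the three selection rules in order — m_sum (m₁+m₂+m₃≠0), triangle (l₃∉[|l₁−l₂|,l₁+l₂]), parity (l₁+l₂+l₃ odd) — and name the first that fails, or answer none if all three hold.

Σmᵢ = 0  ✓
l₃∈[|l₁−l₂|,l₁+l₂]=[0,12], have l₃=3  ✓
Σlᵢ = 15 ⇒ odd  ✗

parity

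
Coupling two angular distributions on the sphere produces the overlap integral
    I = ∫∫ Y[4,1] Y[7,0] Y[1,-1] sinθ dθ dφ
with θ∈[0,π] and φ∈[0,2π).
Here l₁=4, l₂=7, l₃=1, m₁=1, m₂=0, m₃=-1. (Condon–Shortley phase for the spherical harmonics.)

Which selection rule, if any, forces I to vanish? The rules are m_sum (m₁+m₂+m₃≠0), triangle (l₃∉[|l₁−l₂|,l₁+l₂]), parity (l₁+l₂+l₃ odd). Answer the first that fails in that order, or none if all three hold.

Σmᵢ = 0  ✓
l₃∈[|l₁−l₂|,l₁+l₂]=[3,11], have l₃=1  ✗
Σlᵢ = 12 ⇒ even

triangle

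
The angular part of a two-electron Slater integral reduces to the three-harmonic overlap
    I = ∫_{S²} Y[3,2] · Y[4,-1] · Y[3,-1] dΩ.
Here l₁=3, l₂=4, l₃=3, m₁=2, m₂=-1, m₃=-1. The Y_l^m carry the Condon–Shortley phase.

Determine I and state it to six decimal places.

0.145070

Checks pass: Σm=0; 10 even; l₃=3∈[1,7].
(2·3+1)(2·4+1)(2·3+1) = 441
Δ: 4! 2! 4! / 11! → 1/34650
sum: t=1:−1/72 t=2:+1/16 t=3:−1/72 = 5/144
3j²(3 4 3; 0 0 0) = Δ·Π!·Σ² = 2/77  (sign -1)
sum: t=0:+1/144 t=1:−1/48 = -1/72
3j²(3 4 3; 2 -1 -1) = Δ·Π!·Σ² = 16/693  (sign -1)
combine: 4πI² = 441·2/77·16/693 = 32/121
take √, sign +1: I = 0.14506992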